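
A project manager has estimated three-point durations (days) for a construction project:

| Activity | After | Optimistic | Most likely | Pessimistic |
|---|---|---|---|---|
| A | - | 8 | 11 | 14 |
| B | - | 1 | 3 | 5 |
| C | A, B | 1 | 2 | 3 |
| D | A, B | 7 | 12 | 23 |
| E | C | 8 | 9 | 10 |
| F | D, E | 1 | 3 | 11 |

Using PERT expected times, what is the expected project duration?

28 days

te_A = (8 + 4·11 + 14)/6 = 66/6 = 11
te_B = (1 + 4·3 + 5)/6 = 18/6 = 3
te_C = (1 + 4·2 + 3)/6 = 12/6 = 2
te_D = (7 + 4·12 + 23)/6 = 78/6 = 13
te_E = (8 + 4·9 + 10)/6 = 54/6 = 9
te_F = (1 + 4·3 + 11)/6 = 24/6 = 4

Forward pass:
ES_A = 0; EF_A = 11
ES_B = 0; EF_B = 3
ES_C = max(EF_A=11, EF_B=3) = 11; EF_C = 11+2 = 13
ES_D = max(EF_A=11, EF_B=3) = 11; EF_D = 11+13 = 24
ES_E = 13; EF_E = 13+9 = 22
ES_F = max(EF_D=24, EF_E=22) = 24; EF_F = 24+4 = 28
Expected project duration μ = 28 days. Critical path: A → D → F.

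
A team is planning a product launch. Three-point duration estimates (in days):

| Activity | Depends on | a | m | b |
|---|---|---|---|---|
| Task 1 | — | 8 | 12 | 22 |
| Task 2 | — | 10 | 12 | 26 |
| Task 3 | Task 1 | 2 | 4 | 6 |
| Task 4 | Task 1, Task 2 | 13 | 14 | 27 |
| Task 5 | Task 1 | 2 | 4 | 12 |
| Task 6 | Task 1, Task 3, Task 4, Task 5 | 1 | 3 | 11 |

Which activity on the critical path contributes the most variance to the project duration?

Task 2

te_Task 1 = (8 + 4·12 + 22)/6 = 78/6 = 13; σ²_Task 1 = ((22−8)/6)² = 5.444
te_Task 2 = (10 + 4·12 + 26)/6 = 84/6 = 14; σ²_Task 2 = ((26−10)/6)² = 7.111
te_Task 3 = (2 + 4·4 + 6)/6 = 24/6 = 4; σ²_Task 3 = ((6−2)/6)² = 0.444
te_Task 4 = (13 + 4·14 + 27)/6 = 96/6 = 16; σ²_Task 4 = ((27−13)/6)² = 5.444
te_Task 5 = (2 + 4·4 + 12)/6 = 30/6 = 5; σ²_Task 5 = ((12−2)/6)² = 2.778
te_Task 6 = (1 + 4·3 + 11)/6 = 24/6 = 4; σ²_Task 6 = ((11−1)/6)² = 2.778

Forward pass:
ES_Task 1 = 0; EF_Task 1 = 13
ES_Task 2 = 0; EF_Task 2 = 14
ES_Task 3 = 13; EF_Task 3 = 13+4 = 17
ES_Task 4 = max(EF_Task 1=13, EF_Task 2=14) = 14; EF_Task 4 = 14+16 = 30
ES_Task 5 = 13; EF_Task 5 = 13+5 = 18
ES_Task 6 = max(EF_Task 1=13, EF_Task 3=17, EF_Task 4=30, EF_Task 5=18) = 30; EF_Task 6 = 30+4 = 34
Expected project duration μ = 34 days. Critical path: Task 2 → Task 4 → Task 6.

Variances on critical path: σ²_Task 2=7.111, σ²_Task 4=5.444, σ²_Task 6=2.778.
Largest is σ²_Task 2 = 7.111.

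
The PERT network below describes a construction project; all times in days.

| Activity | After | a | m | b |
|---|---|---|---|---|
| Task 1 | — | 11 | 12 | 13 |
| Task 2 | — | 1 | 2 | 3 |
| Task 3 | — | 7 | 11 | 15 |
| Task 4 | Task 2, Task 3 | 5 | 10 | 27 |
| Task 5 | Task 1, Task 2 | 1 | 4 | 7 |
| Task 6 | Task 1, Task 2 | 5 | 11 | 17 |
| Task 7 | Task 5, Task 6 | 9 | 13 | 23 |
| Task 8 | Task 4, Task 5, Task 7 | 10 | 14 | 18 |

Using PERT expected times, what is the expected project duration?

51 days

te_Task 1 = (11 + 4·12 + 13)/6 = 72/6 = 12
te_Task 2 = (1 + 4·2 + 3)/6 = 12/6 = 2
te_Task 3 = (7 + 4·11 + 15)/6 = 66/6 = 11
te_Task 4 = (5 + 4·10 + 27)/6 = 72/6 = 12
te_Task 5 = (1 + 4·4 + 7)/6 = 24/6 = 4
te_Task 6 = (5 + 4·11 + 17)/6 = 66/6 = 11
te_Task 7 = (9 + 4·13 + 23)/6 = 84/6 = 14
te_Task 8 = (10 + 4·14 + 18)/6 = 84/6 = 14

Forward pass:
ES_Task 1 = 0; EF_Task 1 = 12
ES_Task 2 = 0; EF_Task 2 = 2
ES_Task 3 = 0; EF_Task 3 = 11
ES_Task 4 = max(EF_Task 2=2, EF_Task 3=11) = 11; EF_Task 4 = 11+12 = 23
ES_Task 5 = max(EF_Task 1=12, EF_Task 2=2) = 12; EF_Task 5 = 12+4 = 16
ES_Task 6 = max(EF_Task 1=12, EF_Task 2=2) = 12; EF_Task 6 = 12+11 = 23
ES_Task 7 = max(EF_Task 5=16, EF_Task 6=23) = 23; EF_Task 7 = 23+14 = 37
ES_Task 8 = max(EF_Task 4=23, EF_Task 5=16, EF_Task 7=37) = 37; EF_Task 8 = 37+14 = 51
Expected project duration μ = 51 days. Critical path: Task 1 → Task 6 → Task 7 → Task 8.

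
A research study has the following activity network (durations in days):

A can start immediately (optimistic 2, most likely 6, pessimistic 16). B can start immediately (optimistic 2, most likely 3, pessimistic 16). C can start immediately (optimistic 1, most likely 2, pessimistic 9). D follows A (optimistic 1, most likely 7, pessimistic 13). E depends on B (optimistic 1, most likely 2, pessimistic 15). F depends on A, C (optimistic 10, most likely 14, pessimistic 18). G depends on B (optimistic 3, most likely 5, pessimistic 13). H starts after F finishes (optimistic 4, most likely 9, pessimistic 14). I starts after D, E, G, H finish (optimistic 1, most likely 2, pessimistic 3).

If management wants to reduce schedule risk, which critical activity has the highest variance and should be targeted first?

te_A = (2 + 4·6 + 16)/6 = 42/6 = 7; σ²_A = ((16−2)/6)² = 5.444
te_B = (2 + 4·3 + 16)/6 = 30/6 = 5; σ²_B = ((16−2)/6)² = 5.444
te_C = (1 + 4·2 + 9)/6 = 18/6 = 3; σ²_C = ((9−1)/6)² = 1.778
te_D = (1 + 4·7 + 13)/6 = 42/6 = 7; σ²_D = ((13−1)/6)² = 4.000
te_E = (1 + 4·2 + 15)/6 = 24/6 = 4; σ²_E = ((15−1)/6)² = 5.444
te_F = (10 + 4·14 + 18)/6 = 84/6 = 14; σ²_F = ((18−10)/6)² = 1.778
te_G = (3 + 4·5 + 13)/6 = 36/6 = 6; σ²_G = ((13−3)/6)² = 2.778
te_H = (4 + 4·9 + 14)/6 = 54/6 = 9; σ²_H = ((14−4)/6)² = 2.778
te_I = (1 + 4·2 + 3)/6 = 12/6 = 2; σ²_I = ((3−1)/6)² = 0.111

Forward pass:
ES_A = 0; EF_A = 7
ES_B = 0; EF_B = 5
ES_C = 0; EF_C = 3
ES_D = 7; EF_D = 7+7 = 14
ES_E = 5; EF_E = 5+4 = 9
ES_F = max(EF_A=7, EF_C=3) = 7; EF_F = 7+14 = 21
ES_G = 5; EF_G = 5+6 = 11
ES_H = 21; EF_H = 21+9 = 30
ES_I = max(EF_D=14, EF_E=9, EF_G=11, EF_H=30) = 30; EF_I = 30+2 = 32
Expected project duration μ = 32 days. Critical path: A → F → H → I.

Variances on critical path: σ²_A=5.444, σ²_F=1.778, σ²_H=2.778, σ²_I=0.111.
Largest is σ²_A = 5.444.

A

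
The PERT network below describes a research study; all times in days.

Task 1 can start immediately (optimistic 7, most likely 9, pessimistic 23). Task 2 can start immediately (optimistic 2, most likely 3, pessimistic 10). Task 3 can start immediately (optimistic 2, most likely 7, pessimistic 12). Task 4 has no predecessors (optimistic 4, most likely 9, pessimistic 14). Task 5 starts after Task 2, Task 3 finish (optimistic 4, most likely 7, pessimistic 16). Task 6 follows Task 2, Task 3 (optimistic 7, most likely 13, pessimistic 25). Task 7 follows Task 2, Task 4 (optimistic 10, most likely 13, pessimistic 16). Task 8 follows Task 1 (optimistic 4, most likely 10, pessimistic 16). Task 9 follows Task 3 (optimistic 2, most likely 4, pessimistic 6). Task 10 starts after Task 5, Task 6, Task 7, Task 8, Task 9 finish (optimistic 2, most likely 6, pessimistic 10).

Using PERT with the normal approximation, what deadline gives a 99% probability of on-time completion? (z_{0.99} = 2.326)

te_Task 1 = (7 + 4·9 + 23)/6 = 66/6 = 11; σ²_Task 1 = ((23−7)/6)² = 7.111
te_Task 2 = (2 + 4·3 + 10)/6 = 24/6 = 4; σ²_Task 2 = ((10−2)/6)² = 1.778
te_Task 3 = (2 + 4·7 + 12)/6 = 42/6 = 7; σ²_Task 3 = ((12−2)/6)² = 2.778
te_Task 4 = (4 + 4·9 + 14)/6 = 54/6 = 9; σ²_Task 4 = ((14−4)/6)² = 2.778
te_Task 5 = (4 + 4·7 + 16)/6 = 48/6 = 8; σ²_Task 5 = ((16−4)/6)² = 4.000
te_Task 6 = (7 + 4·13 + 25)/6 = 84/6 = 14; σ²_Task 6 = ((25−7)/6)² = 9.000
te_Task 7 = (10 + 4·13 + 16)/6 = 78/6 = 13; σ²_Task 7 = ((16−10)/6)² = 1.000
te_Task 8 = (4 + 4·10 + 16)/6 = 60/6 = 10; σ²_Task 8 = ((16−4)/6)² = 4.000
te_Task 9 = (2 + 4·4 + 6)/6 = 24/6 = 4; σ²_Task 9 = ((6−2)/6)² = 0.444
te_Task 10 = (2 + 4·6 + 10)/6 = 36/6 = 6; σ²_Task 10 = ((10−2)/6)² = 1.778

Forward pass:
ES_Task 1 = 0; EF_Task 1 = 11
ES_Task 2 = 0; EF_Task 2 = 4
ES_Task 3 = 0; EF_Task 3 = 7
ES_Task 4 = 0; EF_Task 4 = 9
ES_Task 5 = max(EF_Task 2=4, EF_Task 3=7) = 7; EF_Task 5 = 7+8 = 15
ES_Task 6 = max(EF_Task 2=4, EF_Task 3=7) = 7; EF_Task 6 = 7+14 = 21
ES_Task 7 = max(EF_Task 2=4, EF_Task 4=9) = 9; EF_Task 7 = 9+13 = 22
ES_Task 8 = 11; EF_Task 8 = 11+10 = 21
ES_Task 9 = 7; EF_Task 9 = 7+4 = 11
ES_Task 10 = max(EF_Task 5=15, EF_Task 6=21, EF_Task 7=22, EF_Task 8=21, EF_Task 9=11) = 22; EF_Task 10 = 22+6 = 28
Expected project duration μ = 28 days. Critical path: Task 4 → Task 7 → Task 10.

Variance along critical path = 2.778 + 1.000 + 1.778 = 5.556; σ = 2.357 days.
D = μ + z·σ = 28 + 2.326·2.357 = 33.5 days

33.5 days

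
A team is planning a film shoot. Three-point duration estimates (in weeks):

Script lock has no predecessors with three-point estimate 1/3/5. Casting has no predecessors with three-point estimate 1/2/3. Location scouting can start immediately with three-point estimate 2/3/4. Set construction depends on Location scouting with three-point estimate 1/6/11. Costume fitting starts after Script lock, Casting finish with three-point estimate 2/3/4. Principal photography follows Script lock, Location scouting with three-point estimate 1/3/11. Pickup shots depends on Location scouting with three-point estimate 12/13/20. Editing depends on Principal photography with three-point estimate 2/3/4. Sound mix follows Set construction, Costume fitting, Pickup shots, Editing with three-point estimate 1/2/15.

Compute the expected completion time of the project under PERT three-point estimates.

te_Script lock = (1 + 4·3 + 5)/6 = 18/6 = 3
te_Casting = (1 + 4·2 + 3)/6 = 12/6 = 2
te_Location scouting = (2 + 4·3 + 4)/6 = 18/6 = 3
te_Set construction = (1 + 4·6 + 11)/6 = 36/6 = 6
te_Costume fitting = (2 + 4·3 + 4)/6 = 18/6 = 3
te_Principal photography = (1 + 4·3 + 11)/6 = 24/6 = 4
te_Pickup shots = (12 + 4·13 + 20)/6 = 84/6 = 14
te_Editing = (2 + 4·3 + 4)/6 = 18/6 = 3
te_Sound mix = (1 + 4·2 + 15)/6 = 24/6 = 4

Forward pass:
ES_Script lock = 0; EF_Script lock = 3
ES_Casting = 0; EF_Casting = 2
ES_Location scouting = 0; EF_Location scouting = 3
ES_Set construction = 3; EF_Set construction = 3+6 = 9
ES_Costume fitting = max(EF_Script lock=3, EF_Casting=2) = 3; EF_Costume fitting = 3+3 = 6
ES_Principal photography = max(EF_Script lock=3, EF_Location scouting=3) = 3; EF_Principal photography = 3+4 = 7
ES_Pickup shots = 3; EF_Pickup shots = 3+14 = 17
ES_Editing = 7; EF_Editing = 7+3 = 10
ES_Sound mix = max(EF_Set construction=9, EF_Costume fitting=6, EF_Pickup shots=17, EF_Editing=10) = 17; EF_Sound mix = 17+4 = 21
Expected project duration μ = 21 weeks. Critical path: Location scouting → Pickup shots → Sound mix.

21 weeks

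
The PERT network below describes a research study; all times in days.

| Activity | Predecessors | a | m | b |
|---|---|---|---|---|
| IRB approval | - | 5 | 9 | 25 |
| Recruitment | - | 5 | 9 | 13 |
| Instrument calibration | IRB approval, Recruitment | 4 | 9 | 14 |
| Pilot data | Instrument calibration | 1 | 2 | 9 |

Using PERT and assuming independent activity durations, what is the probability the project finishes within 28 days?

te_IRB approval = (5 + 4·9 + 25)/6 = 66/6 = 11; σ²_IRB approval = ((25−5)/6)² = 11.111
te_Recruitment = (5 + 4·9 + 13)/6 = 54/6 = 9; σ²_Recruitment = ((13−5)/6)² = 1.778
te_Instrument calibration = (4 + 4·9 + 14)/6 = 54/6 = 9; σ²_Instrument calibration = ((14−4)/6)² = 2.778
te_Pilot data = (1 + 4·2 + 9)/6 = 18/6 = 3; σ²_Pilot data = ((9−1)/6)² = 1.778

Forward pass:
ES_IRB approval = 0; EF_IRB approval = 11
ES_Recruitment = 0; EF_Recruitment = 9
ES_Instrument calibration = max(EF_IRB approval=11, EF_Recruitment=9) = 11; EF_Instrument calibration = 11+9 = 20
ES_Pilot data = 20; EF_Pilot data = 20+3 = 23
Expected project duration μ = 23 days. Critical path: IRB approval → Instrument calibration → Pilot data.

Variance along critical path = 11.111 + 2.778 + 1.778 = 15.667; σ = √15.667 = 3.958 days.
Z = (28 − 23) / 3.958 = 1.263
P(T ≤ 28) = Φ(1.263) ≈ 0.897

0.897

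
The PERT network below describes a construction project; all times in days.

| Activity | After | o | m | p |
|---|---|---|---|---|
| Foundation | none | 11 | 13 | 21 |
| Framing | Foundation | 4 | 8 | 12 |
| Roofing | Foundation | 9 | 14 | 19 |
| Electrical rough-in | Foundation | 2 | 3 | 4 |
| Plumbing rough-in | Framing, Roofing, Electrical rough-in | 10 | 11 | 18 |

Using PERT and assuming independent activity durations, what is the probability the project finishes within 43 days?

te_Foundation = (11 + 4·13 + 21)/6 = 84/6 = 14; σ²_Foundation = ((21−11)/6)² = 2.778
te_Framing = (4 + 4·8 + 12)/6 = 48/6 = 8; σ²_Framing = ((12−4)/6)² = 1.778
te_Roofing = (9 + 4·14 + 19)/6 = 84/6 = 14; σ²_Roofing = ((19−9)/6)² = 2.778
te_Electrical rough-in = (2 + 4·3 + 4)/6 = 18/6 = 3; σ²_Electrical rough-in = ((4−2)/6)² = 0.111
te_Plumbing rough-in = (10 + 4·11 + 18)/6 = 72/6 = 12; σ²_Plumbing rough-in = ((18−10)/6)² = 1.778

Forward pass:
ES_Foundation = 0; EF_Foundation = 14
ES_Framing = 14; EF_Framing = 14+8 = 22
ES_Roofing = 14; EF_Roofing = 14+14 = 28
ES_Electrical rough-in = 14; EF_Electrical rough-in = 14+3 = 17
ES_Plumbing rough-in = max(EF_Framing=22, EF_Roofing=28, EF_Electrical rough-in=17) = 28; EF_Plumbing rough-in = 28+12 = 40
Expected project duration μ = 40 days. Critical path: Foundation → Roofing → Plumbing rough-in.

Variance along critical path = 2.778 + 2.778 + 1.778 = 7.333; σ = √7.333 = 2.708 days.
Z = (43 − 40) / 2.708 = 1.108
P(T ≤ 43) = Φ(1.108) ≈ 0.866

0.866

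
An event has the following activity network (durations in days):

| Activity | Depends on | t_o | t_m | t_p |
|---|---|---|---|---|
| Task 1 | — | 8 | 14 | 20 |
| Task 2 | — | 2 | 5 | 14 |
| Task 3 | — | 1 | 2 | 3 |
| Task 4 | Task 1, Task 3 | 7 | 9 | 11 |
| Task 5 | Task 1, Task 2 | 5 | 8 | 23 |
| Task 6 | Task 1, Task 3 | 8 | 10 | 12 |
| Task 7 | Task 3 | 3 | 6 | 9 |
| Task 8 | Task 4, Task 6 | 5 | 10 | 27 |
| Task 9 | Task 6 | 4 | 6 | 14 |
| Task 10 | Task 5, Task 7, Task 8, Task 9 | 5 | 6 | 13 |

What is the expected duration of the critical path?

te_Task 1 = (8 + 4·14 + 20)/6 = 84/6 = 14
te_Task 2 = (2 + 4·5 + 14)/6 = 36/6 = 6
te_Task 3 = (1 + 4·2 + 3)/6 = 12/6 = 2
te_Task 4 = (7 + 4·9 + 11)/6 = 54/6 = 9
te_Task 5 = (5 + 4·8 + 23)/6 = 60/6 = 10
te_Task 6 = (8 + 4·10 + 12)/6 = 60/6 = 10
te_Task 7 = (3 + 4·6 + 9)/6 = 36/6 = 6
te_Task 8 = (5 + 4·10 + 27)/6 = 72/6 = 12
te_Task 9 = (4 + 4·6 + 14)/6 = 42/6 = 7
te_Task 10 = (5 + 4·6 + 13)/6 = 42/6 = 7

Forward pass:
ES_Task 1 = 0; EF_Task 1 = 14
ES_Task 2 = 0; EF_Task 2 = 6
ES_Task 3 = 0; EF_Task 3 = 2
ES_Task 4 = max(EF_Task 1=14, EF_Task 3=2) = 14; EF_Task 4 = 14+9 = 23
ES_Task 5 = max(EF_Task 1=14, EF_Task 2=6) = 14; EF_Task 5 = 14+10 = 24
ES_Task 6 = max(EF_Task 1=14, EF_Task 3=2) = 14; EF_Task 6 = 14+10 = 24
ES_Task 7 = 2; EF_Task 7 = 2+6 = 8
ES_Task 8 = max(EF_Task 4=23, EF_Task 6=24) = 24; EF_Task 8 = 24+12 = 36
ES_Task 9 = 24; EF_Task 9 = 24+7 = 31
ES_Task 10 = max(EF_Task 5=24, EF_Task 7=8, EF_Task 8=36, EF_Task 9=31) = 36; EF_Task 10 = 36+7 = 43
Expected project duration μ = 43 days. Critical path: Task 1 → Task 6 → Task 8 → Task 10.

43 days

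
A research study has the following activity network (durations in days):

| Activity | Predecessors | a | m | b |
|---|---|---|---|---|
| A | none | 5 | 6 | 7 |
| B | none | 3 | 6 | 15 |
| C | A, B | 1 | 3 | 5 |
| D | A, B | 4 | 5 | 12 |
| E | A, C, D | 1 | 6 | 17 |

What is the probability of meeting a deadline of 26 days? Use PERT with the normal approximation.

te_A = (5 + 4·6 + 7)/6 = 36/6 = 6; σ²_A = ((7−5)/6)² = 0.111
te_B = (3 + 4·6 + 15)/6 = 42/6 = 7; σ²_B = ((15−3)/6)² = 4.000
te_C = (1 + 4·3 + 5)/6 = 18/6 = 3; σ²_C = ((5−1)/6)² = 0.444
te_D = (4 + 4·5 + 12)/6 = 36/6 = 6; σ²_D = ((12−4)/6)² = 1.778
te_E = (1 + 4·6 + 17)/6 = 42/6 = 7; σ²_E = ((17−1)/6)² = 7.111

Forward pass:
ES_A = 0; EF_A = 6
ES_B = 0; EF_B = 7
ES_C = max(EF_A=6, EF_B=7) = 7; EF_C = 7+3 = 10
ES_D = max(EF_A=6, EF_B=7) = 7; EF_D = 7+6 = 13
ES_E = max(EF_A=6, EF_C=10, EF_D=13) = 13; EF_E = 13+7 = 20
Expected project duration μ = 20 days. Critical path: B → D → E.

Variance along critical path = 4.000 + 1.778 + 7.111 = 12.889; σ = √12.889 = 3.590 days.
Z = (26 − 20) / 3.590 = 1.671
P(T ≤ 26) = Φ(1.671) ≈ 0.953

0.953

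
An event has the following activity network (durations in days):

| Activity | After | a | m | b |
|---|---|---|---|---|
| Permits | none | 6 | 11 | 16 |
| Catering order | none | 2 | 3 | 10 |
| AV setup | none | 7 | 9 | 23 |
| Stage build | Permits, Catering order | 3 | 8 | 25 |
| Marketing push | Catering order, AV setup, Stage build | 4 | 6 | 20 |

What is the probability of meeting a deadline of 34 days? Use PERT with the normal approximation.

0.850

te_Permits = (6 + 4·11 + 16)/6 = 66/6 = 11; σ²_Permits = ((16−6)/6)² = 2.778
te_Catering order = (2 + 4·3 + 10)/6 = 24/6 = 4; σ²_Catering order = ((10−2)/6)² = 1.778
te_AV setup = (7 + 4·9 + 23)/6 = 66/6 = 11; σ²_AV setup = ((23−7)/6)² = 7.111
te_Stage build = (3 + 4·8 + 25)/6 = 60/6 = 10; σ²_Stage build = ((25−3)/6)² = 13.444
te_Marketing push = (4 + 4·6 + 20)/6 = 48/6 = 8; σ²_Marketing push = ((20−4)/6)² = 7.111

Forward pass:
ES_Permits = 0; EF_Permits = 11
ES_Catering order = 0; EF_Catering order = 4
ES_AV setup = 0; EF_AV setup = 11
ES_Stage build = max(EF_Permits=11, EF_Catering order=4) = 11; EF_Stage build = 11+10 = 21
ES_Marketing push = max(EF_Catering order=4, EF_AV setup=11, EF_Stage build=21) = 21; EF_Marketing push = 21+8 = 29
Expected project duration μ = 29 days. Critical path: Permits → Stage build → Marketing push.

Variance along critical path = 2.778 + 13.444 + 7.111 = 23.333; σ = √23.333 = 4.830 days.
Z = (34 − 29) / 4.830 = 1.035
P(T ≤ 34) = Φ(1.035) ≈ 0.850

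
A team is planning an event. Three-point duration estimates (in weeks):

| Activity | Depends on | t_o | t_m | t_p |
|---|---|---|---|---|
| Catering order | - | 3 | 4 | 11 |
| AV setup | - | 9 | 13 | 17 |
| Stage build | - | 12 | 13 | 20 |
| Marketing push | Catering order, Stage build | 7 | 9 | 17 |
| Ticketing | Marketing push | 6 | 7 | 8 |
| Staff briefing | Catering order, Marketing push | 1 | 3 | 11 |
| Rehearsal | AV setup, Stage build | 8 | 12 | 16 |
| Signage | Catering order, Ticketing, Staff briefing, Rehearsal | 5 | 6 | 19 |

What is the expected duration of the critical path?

te_Catering order = (3 + 4·4 + 11)/6 = 30/6 = 5
te_AV setup = (9 + 4·13 + 17)/6 = 78/6 = 13
te_Stage build = (12 + 4·13 + 20)/6 = 84/6 = 14
te_Marketing push = (7 + 4·9 + 17)/6 = 60/6 = 10
te_Ticketing = (6 + 4·7 + 8)/6 = 42/6 = 7
te_Staff briefing = (1 + 4·3 + 11)/6 = 24/6 = 4
te_Rehearsal = (8 + 4·12 + 16)/6 = 72/6 = 12
te_Signage = (5 + 4·6 + 19)/6 = 48/6 = 8

Forward pass:
ES_Catering order = 0; EF_Catering order = 5
ES_AV setup = 0; EF_AV setup = 13
ES_Stage build = 0; EF_Stage build = 14
ES_Marketing push = max(EF_Catering order=5, EF_Stage build=14) = 14; EF_Marketing push = 14+10 = 24
ES_Ticketing = 24; EF_Ticketing = 24+7 = 31
ES_Staff briefing = max(EF_Catering order=5, EF_Marketing push=24) = 24; EF_Staff briefing = 24+4 = 28
ES_Rehearsal = max(EF_AV setup=13, EF_Stage build=14) = 14; EF_Rehearsal = 14+12 = 26
ES_Signage = max(EF_Catering order=5, EF_Ticketing=31, EF_Staff briefing=28, EF_Rehearsal=26) = 31; EF_Signage = 31+8 = 39
Expected project duration μ = 39 weeks. Critical path: Stage build → Marketing push → Ticketing → Signage.

39 weeks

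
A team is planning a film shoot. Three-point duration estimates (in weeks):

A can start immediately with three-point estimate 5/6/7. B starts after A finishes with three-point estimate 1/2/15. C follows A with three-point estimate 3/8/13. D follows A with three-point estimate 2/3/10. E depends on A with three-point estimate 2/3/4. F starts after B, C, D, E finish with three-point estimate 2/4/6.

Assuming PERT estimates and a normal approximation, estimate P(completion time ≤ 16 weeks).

0.137

te_A = (5 + 4·6 + 7)/6 = 36/6 = 6; σ²_A = ((7−5)/6)² = 0.111
te_B = (1 + 4·2 + 15)/6 = 24/6 = 4; σ²_B = ((15−1)/6)² = 5.444
te_C = (3 + 4·8 + 13)/6 = 48/6 = 8; σ²_C = ((13−3)/6)² = 2.778
te_D = (2 + 4·3 + 10)/6 = 24/6 = 4; σ²_D = ((10−2)/6)² = 1.778
te_E = (2 + 4·3 + 4)/6 = 18/6 = 3; σ²_E = ((4−2)/6)² = 0.111
te_F = (2 + 4·4 + 6)/6 = 24/6 = 4; σ²_F = ((6−2)/6)² = 0.444

Forward pass:
ES_A = 0; EF_A = 6
ES_B = 6; EF_B = 6+4 = 10
ES_C = 6; EF_C = 6+8 = 14
ES_D = 6; EF_D = 6+4 = 10
ES_E = 6; EF_E = 6+3 = 9
ES_F = max(EF_B=10, EF_C=14, EF_D=10, EF_E=9) = 14; EF_F = 14+4 = 18
Expected project duration μ = 18 weeks. Critical path: A → C → F.

Variance along critical path = 0.111 + 2.778 + 0.444 = 3.333; σ = √3.333 = 1.826 weeks.
Z = (16 − 18) / 1.826 = -1.095
P(T ≤ 16) = Φ(-1.095) ≈ 0.137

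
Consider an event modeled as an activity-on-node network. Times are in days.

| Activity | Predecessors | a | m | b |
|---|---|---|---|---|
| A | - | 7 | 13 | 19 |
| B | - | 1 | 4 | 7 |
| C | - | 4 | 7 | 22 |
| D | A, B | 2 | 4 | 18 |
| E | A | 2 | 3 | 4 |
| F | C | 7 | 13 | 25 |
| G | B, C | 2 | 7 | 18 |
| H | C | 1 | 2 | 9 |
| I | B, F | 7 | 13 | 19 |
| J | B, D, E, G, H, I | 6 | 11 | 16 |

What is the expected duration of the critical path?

47 days

te_A = (7 + 4·13 + 19)/6 = 78/6 = 13
te_B = (1 + 4·4 + 7)/6 = 24/6 = 4
te_C = (4 + 4·7 + 22)/6 = 54/6 = 9
te_D = (2 + 4·4 + 18)/6 = 36/6 = 6
te_E = (2 + 4·3 + 4)/6 = 18/6 = 3
te_F = (7 + 4·13 + 25)/6 = 84/6 = 14
te_G = (2 + 4·7 + 18)/6 = 48/6 = 8
te_H = (1 + 4·2 + 9)/6 = 18/6 = 3
te_I = (7 + 4·13 + 19)/6 = 78/6 = 13
te_J = (6 + 4·11 + 16)/6 = 66/6 = 11

Forward pass:
ES_A = 0; EF_A = 13
ES_B = 0; EF_B = 4
ES_C = 0; EF_C = 9
ES_D = max(EF_A=13, EF_B=4) = 13; EF_D = 13+6 = 19
ES_E = 13; EF_E = 13+3 = 16
ES_F = 9; EF_F = 9+14 = 23
ES_G = max(EF_B=4, EF_C=9) = 9; EF_G = 9+8 = 17
ES_H = 9; EF_H = 9+3 = 12
ES_I = max(EF_B=4, EF_F=23) = 23; EF_I = 23+13 = 36
ES_J = max(EF_B=4, EF_D=19, EF_E=16, EF_G=17, EF_H=12, EF_I=36) = 36; EF_J = 36+11 = 47
Expected project duration μ = 47 days. Critical path: C → F → I → J.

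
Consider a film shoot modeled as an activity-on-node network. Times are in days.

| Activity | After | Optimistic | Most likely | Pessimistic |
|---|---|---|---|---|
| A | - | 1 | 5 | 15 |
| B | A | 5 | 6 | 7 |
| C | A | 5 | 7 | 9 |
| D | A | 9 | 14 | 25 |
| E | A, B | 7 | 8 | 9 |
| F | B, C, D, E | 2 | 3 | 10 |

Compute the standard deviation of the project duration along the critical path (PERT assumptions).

3.79 days

te_A = (1 + 4·5 + 15)/6 = 36/6 = 6; σ²_A = ((15−1)/6)² = 5.444
te_B = (5 + 4·6 + 7)/6 = 36/6 = 6; σ²_B = ((7−5)/6)² = 0.111
te_C = (5 + 4·7 + 9)/6 = 42/6 = 7; σ²_C = ((9−5)/6)² = 0.444
te_D = (9 + 4·14 + 25)/6 = 90/6 = 15; σ²_D = ((25−9)/6)² = 7.111
te_E = (7 + 4·8 + 9)/6 = 48/6 = 8; σ²_E = ((9−7)/6)² = 0.111
te_F = (2 + 4·3 + 10)/6 = 24/6 = 4; σ²_F = ((10−2)/6)² = 1.778

Forward pass:
ES_A = 0; EF_A = 6
ES_B = 6; EF_B = 6+6 = 12
ES_C = 6; EF_C = 6+7 = 13
ES_D = 6; EF_D = 6+15 = 21
ES_E = max(EF_A=6, EF_B=12) = 12; EF_E = 12+8 = 20
ES_F = max(EF_B=12, EF_C=13, EF_D=21, EF_E=20) = 21; EF_F = 21+4 = 25
Expected project duration μ = 25 days. Critical path: A → D → F.

Variance along critical path = 5.444 + 7.111 + 1.778 = 14.333
σ = √14.333 = 3.786 days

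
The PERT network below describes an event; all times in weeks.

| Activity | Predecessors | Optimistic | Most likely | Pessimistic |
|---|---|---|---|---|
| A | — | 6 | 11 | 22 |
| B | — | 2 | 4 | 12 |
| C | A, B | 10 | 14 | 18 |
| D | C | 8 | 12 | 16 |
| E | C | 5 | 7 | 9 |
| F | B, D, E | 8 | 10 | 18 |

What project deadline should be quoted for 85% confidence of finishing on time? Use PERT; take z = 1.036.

te_A = (6 + 4·11 + 22)/6 = 72/6 = 12; σ²_A = ((22−6)/6)² = 7.111
te_B = (2 + 4·4 + 12)/6 = 30/6 = 5; σ²_B = ((12−2)/6)² = 2.778
te_C = (10 + 4·14 + 18)/6 = 84/6 = 14; σ²_C = ((18−10)/6)² = 1.778
te_D = (8 + 4·12 + 16)/6 = 72/6 = 12; σ²_D = ((16−8)/6)² = 1.778
te_E = (5 + 4·7 + 9)/6 = 42/6 = 7; σ²_E = ((9−5)/6)² = 0.444
te_F = (8 + 4·10 + 18)/6 = 66/6 = 11; σ²_F = ((18−8)/6)² = 2.778

Forward pass:
ES_A = 0; EF_A = 12
ES_B = 0; EF_B = 5
ES_C = max(EF_A=12, EF_B=5) = 12; EF_C = 12+14 = 26
ES_D = 26; EF_D = 26+12 = 38
ES_E = 26; EF_E = 26+7 = 33
ES_F = max(EF_B=5, EF_D=38, EF_E=33) = 38; EF_F = 38+11 = 49
Expected project duration μ = 49 weeks. Critical path: A → C → D → F.

Variance along critical path = 7.111 + 1.778 + 1.778 + 2.778 = 13.444; σ = 3.667 weeks.
D = μ + z·σ = 49 + 1.036·3.667 = 52.8 weeks

52.8 weeks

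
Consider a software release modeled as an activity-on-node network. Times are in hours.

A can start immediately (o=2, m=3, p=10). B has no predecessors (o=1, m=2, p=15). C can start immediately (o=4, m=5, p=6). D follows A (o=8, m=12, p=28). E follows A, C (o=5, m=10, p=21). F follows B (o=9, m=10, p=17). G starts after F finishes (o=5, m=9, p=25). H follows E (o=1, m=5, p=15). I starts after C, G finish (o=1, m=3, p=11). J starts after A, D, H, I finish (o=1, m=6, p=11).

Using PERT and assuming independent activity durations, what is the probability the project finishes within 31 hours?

0.153

te_A = (2 + 4·3 + 10)/6 = 24/6 = 4; σ²_A = ((10−2)/6)² = 1.778
te_B = (1 + 4·2 + 15)/6 = 24/6 = 4; σ²_B = ((15−1)/6)² = 5.444
te_C = (4 + 4·5 + 6)/6 = 30/6 = 5; σ²_C = ((6−4)/6)² = 0.111
te_D = (8 + 4·12 + 28)/6 = 84/6 = 14; σ²_D = ((28−8)/6)² = 11.111
te_E = (5 + 4·10 + 21)/6 = 66/6 = 11; σ²_E = ((21−5)/6)² = 7.111
te_F = (9 + 4·10 + 17)/6 = 66/6 = 11; σ²_F = ((17−9)/6)² = 1.778
te_G = (5 + 4·9 + 25)/6 = 66/6 = 11; σ²_G = ((25−5)/6)² = 11.111
te_H = (1 + 4·5 + 15)/6 = 36/6 = 6; σ²_H = ((15−1)/6)² = 5.444
te_I = (1 + 4·3 + 11)/6 = 24/6 = 4; σ²_I = ((11−1)/6)² = 2.778
te_J = (1 + 4·6 + 11)/6 = 36/6 = 6; σ²_J = ((11−1)/6)² = 2.778

Forward pass:
ES_A = 0; EF_A = 4
ES_B = 0; EF_B = 4
ES_C = 0; EF_C = 5
ES_D = 4; EF_D = 4+14 = 18
ES_E = max(EF_A=4, EF_C=5) = 5; EF_E = 5+11 = 16
ES_F = 4; EF_F = 4+11 = 15
ES_G = 15; EF_G = 15+11 = 26
ES_H = 16; EF_H = 16+6 = 22
ES_I = max(EF_C=5, EF_G=26) = 26; EF_I = 26+4 = 30
ES_J = max(EF_A=4, EF_D=18, EF_H=22, EF_I=30) = 30; EF_J = 30+6 = 36
Expected project duration μ = 36 hours. Critical path: B → F → G → I → J.

Variance along critical path = 5.444 + 1.778 + 11.111 + 2.778 + 2.778 = 23.889; σ = √23.889 = 4.888 hours.
Z = (31 − 36) / 4.888 = -1.023
P(T ≤ 31) = Φ(-1.023) ≈ 0.153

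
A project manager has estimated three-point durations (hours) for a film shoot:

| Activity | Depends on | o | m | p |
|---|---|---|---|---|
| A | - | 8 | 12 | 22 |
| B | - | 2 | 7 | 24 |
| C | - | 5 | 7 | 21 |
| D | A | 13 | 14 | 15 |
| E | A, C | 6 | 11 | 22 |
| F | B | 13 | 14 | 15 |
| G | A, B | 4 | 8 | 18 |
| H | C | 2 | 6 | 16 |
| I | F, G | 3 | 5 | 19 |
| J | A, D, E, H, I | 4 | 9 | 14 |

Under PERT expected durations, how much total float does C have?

9 hours

te_A = (8 + 4·12 + 22)/6 = 78/6 = 13
te_B = (2 + 4·7 + 24)/6 = 54/6 = 9
te_C = (5 + 4·7 + 21)/6 = 54/6 = 9
te_D = (13 + 4·14 + 15)/6 = 84/6 = 14
te_E = (6 + 4·11 + 22)/6 = 72/6 = 12
te_F = (13 + 4·14 + 15)/6 = 84/6 = 14
te_G = (4 + 4·8 + 18)/6 = 54/6 = 9
te_H = (2 + 4·6 + 16)/6 = 42/6 = 7
te_I = (3 + 4·5 + 19)/6 = 42/6 = 7
te_J = (4 + 4·9 + 14)/6 = 54/6 = 9

Forward pass:
ES_A = 0; EF_A = 13
ES_B = 0; EF_B = 9
ES_C = 0; EF_C = 9
ES_D = 13; EF_D = 13+14 = 27
ES_E = max(EF_A=13, EF_C=9) = 13; EF_E = 13+12 = 25
ES_F = 9; EF_F = 9+14 = 23
ES_G = max(EF_A=13, EF_B=9) = 13; EF_G = 13+9 = 22
ES_H = 9; EF_H = 9+7 = 16
ES_I = max(EF_F=23, EF_G=22) = 23; EF_I = 23+7 = 30
ES_J = max(EF_A=13, EF_D=27, EF_E=25, EF_H=16, EF_I=30) = 30; EF_J = 30+9 = 39
Expected project duration μ = 39 hours. Critical path: B → F → I → J.

Backward pass:
LF_J = 39; LS_J = 39−9 = 30
LF_I = LS_J = 30; LS_I = 30−7 = 23
LF_H = LS_J = 30; LS_H = 30−7 = 23
LF_G = LS_I = 23; LS_G = 23−9 = 14
LF_F = LS_I = 23; LS_F = 23−14 = 9
LF_E = LS_J = 30; LS_E = 30−12 = 18
LF_D = LS_J = 30; LS_D = 30−14 = 16
LF_C = min(LS_E=18, LS_H=23) = 18; LS_C = 18−9 = 9
LF_B = min(LS_F=9, LS_G=14) = 9; LS_B = 9−9 = 0
LF_A = min(LS_D=16, LS_E=18, LS_G=14, LS_J=30) = 14; LS_A = 14−13 = 1
Slack_C = LS_C − ES_C = 9 − 0 = 9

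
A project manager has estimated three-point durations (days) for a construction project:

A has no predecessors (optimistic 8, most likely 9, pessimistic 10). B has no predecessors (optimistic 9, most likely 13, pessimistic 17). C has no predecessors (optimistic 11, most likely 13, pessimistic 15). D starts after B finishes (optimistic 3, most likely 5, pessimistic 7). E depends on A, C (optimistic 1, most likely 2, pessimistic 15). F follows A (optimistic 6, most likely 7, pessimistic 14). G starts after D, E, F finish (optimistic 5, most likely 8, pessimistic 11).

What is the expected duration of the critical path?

te_A = (8 + 4·9 + 10)/6 = 54/6 = 9
te_B = (9 + 4·13 + 17)/6 = 78/6 = 13
te_C = (11 + 4·13 + 15)/6 = 78/6 = 13
te_D = (3 + 4·5 + 7)/6 = 30/6 = 5
te_E = (1 + 4·2 + 15)/6 = 24/6 = 4
te_F = (6 + 4·7 + 14)/6 = 48/6 = 8
te_G = (5 + 4·8 + 11)/6 = 48/6 = 8

Forward pass:
ES_A = 0; EF_A = 9
ES_B = 0; EF_B = 13
ES_C = 0; EF_C = 13
ES_D = 13; EF_D = 13+5 = 18
ES_E = max(EF_A=9, EF_C=13) = 13; EF_E = 13+4 = 17
ES_F = 9; EF_F = 9+8 = 17
ES_G = max(EF_D=18, EF_E=17, EF_F=17) = 18; EF_G = 18+8 = 26
Expected project duration μ = 26 days. Critical path: B → D → G.

26 days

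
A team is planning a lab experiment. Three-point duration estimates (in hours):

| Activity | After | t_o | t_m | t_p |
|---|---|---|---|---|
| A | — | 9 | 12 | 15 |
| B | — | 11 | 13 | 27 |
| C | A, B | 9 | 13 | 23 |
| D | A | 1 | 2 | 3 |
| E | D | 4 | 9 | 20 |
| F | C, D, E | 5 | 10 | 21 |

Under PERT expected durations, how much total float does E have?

5 hours

te_A = (9 + 4·12 + 15)/6 = 72/6 = 12
te_B = (11 + 4·13 + 27)/6 = 90/6 = 15
te_C = (9 + 4·13 + 23)/6 = 84/6 = 14
te_D = (1 + 4·2 + 3)/6 = 12/6 = 2
te_E = (4 + 4·9 + 20)/6 = 60/6 = 10
te_F = (5 + 4·10 + 21)/6 = 66/6 = 11

Forward pass:
ES_A = 0; EF_A = 12
ES_B = 0; EF_B = 15
ES_C = max(EF_A=12, EF_B=15) = 15; EF_C = 15+14 = 29
ES_D = 12; EF_D = 12+2 = 14
ES_E = 14; EF_E = 14+10 = 24
ES_F = max(EF_C=29, EF_D=14, EF_E=24) = 29; EF_F = 29+11 = 40
Expected project duration μ = 40 hours. Critical path: B → C → F.

Backward pass:
LF_F = 40; LS_F = 40−11 = 29
LF_E = LS_F = 29; LS_E = 29−10 = 19
LF_D = min(LS_E=19, LS_F=29) = 19; LS_D = 19−2 = 17
LF_C = LS_F = 29; LS_C = 29−14 = 15
LF_B = LS_C = 15; LS_B = 15−15 = 0
LF_A = min(LS_C=15, LS_D=17) = 15; LS_A = 15−12 = 3
Slack_E = LS_E − ES_E = 19 − 14 = 5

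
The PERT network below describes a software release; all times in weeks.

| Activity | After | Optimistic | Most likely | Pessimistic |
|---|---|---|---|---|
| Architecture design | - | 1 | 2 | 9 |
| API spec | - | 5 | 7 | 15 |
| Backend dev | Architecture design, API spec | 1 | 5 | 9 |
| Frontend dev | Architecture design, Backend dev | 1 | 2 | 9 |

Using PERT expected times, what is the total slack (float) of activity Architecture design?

te_Architecture design = (1 + 4·2 + 9)/6 = 18/6 = 3
te_API spec = (5 + 4·7 + 15)/6 = 48/6 = 8
te_Backend dev = (1 + 4·5 + 9)/6 = 30/6 = 5
te_Frontend dev = (1 + 4·2 + 9)/6 = 18/6 = 3

Forward pass:
ES_Architecture design = 0; EF_Architecture design = 3
ES_API spec = 0; EF_API spec = 8
ES_Backend dev = max(EF_Architecture design=3, EF_API spec=8) = 8; EF_Backend dev = 8+5 = 13
ES_Frontend dev = max(EF_Architecture design=3, EF_Backend dev=13) = 13; EF_Frontend dev = 13+3 = 16
Expected project duration μ = 16 weeks. Critical path: API spec → Backend dev → Frontend dev.

Backward pass:
LF_Frontend dev = 16; LS_Frontend dev = 16−3 = 13
LF_Backend dev = LS_Frontend dev = 13; LS_Backend dev = 13−5 = 8
LF_API spec = LS_Backend dev = 8; LS_API spec = 8−8 = 0
LF_Architecture design = min(LS_Backend dev=8, LS_Frontend dev=13) = 8; LS_Architecture design = 8−3 = 5
Slack_Architecture design = LS_Architecture design − ES_Architecture design = 5 − 0 = 5

5 weeks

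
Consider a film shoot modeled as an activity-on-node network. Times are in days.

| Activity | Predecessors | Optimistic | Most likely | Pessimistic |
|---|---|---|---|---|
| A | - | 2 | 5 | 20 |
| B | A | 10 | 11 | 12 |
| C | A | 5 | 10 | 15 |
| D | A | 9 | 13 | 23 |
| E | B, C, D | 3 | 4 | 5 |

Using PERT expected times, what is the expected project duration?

25 days

te_A = (2 + 4·5 + 20)/6 = 42/6 = 7
te_B = (10 + 4·11 + 12)/6 = 66/6 = 11
te_C = (5 + 4·10 + 15)/6 = 60/6 = 10
te_D = (9 + 4·13 + 23)/6 = 84/6 = 14
te_E = (3 + 4·4 + 5)/6 = 24/6 = 4

Forward pass:
ES_A = 0; EF_A = 7
ES_B = 7; EF_B = 7+11 = 18
ES_C = 7; EF_C = 7+10 = 17
ES_D = 7; EF_D = 7+14 = 21
ES_E = max(EF_B=18, EF_C=17, EF_D=21) = 21; EF_E = 21+4 = 25
Expected project duration μ = 25 days. Critical path: A → D → E.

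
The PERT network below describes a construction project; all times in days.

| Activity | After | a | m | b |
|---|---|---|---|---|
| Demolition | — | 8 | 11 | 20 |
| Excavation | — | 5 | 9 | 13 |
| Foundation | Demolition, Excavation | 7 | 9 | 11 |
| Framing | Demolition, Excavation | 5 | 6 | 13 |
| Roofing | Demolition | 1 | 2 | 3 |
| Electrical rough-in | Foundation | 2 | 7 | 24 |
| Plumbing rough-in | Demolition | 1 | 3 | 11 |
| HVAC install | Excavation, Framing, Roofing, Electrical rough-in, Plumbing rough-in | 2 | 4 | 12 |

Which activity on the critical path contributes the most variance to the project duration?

Electrical rough-in

te_Demolition = (8 + 4·11 + 20)/6 = 72/6 = 12; σ²_Demolition = ((20−8)/6)² = 4.000
te_Excavation = (5 + 4·9 + 13)/6 = 54/6 = 9; σ²_Excavation = ((13−5)/6)² = 1.778
te_Foundation = (7 + 4·9 + 11)/6 = 54/6 = 9; σ²_Foundation = ((11−7)/6)² = 0.444
te_Framing = (5 + 4·6 + 13)/6 = 42/6 = 7; σ²_Framing = ((13−5)/6)² = 1.778
te_Roofing = (1 + 4·2 + 3)/6 = 12/6 = 2; σ²_Roofing = ((3−1)/6)² = 0.111
te_Electrical rough-in = (2 + 4·7 + 24)/6 = 54/6 = 9; σ²_Electrical rough-in = ((24−2)/6)² = 13.444
te_Plumbing rough-in = (1 + 4·3 + 11)/6 = 24/6 = 4; σ²_Plumbing rough-in = ((11−1)/6)² = 2.778
te_HVAC install = (2 + 4·4 + 12)/6 = 30/6 = 5; σ²_HVAC install = ((12−2)/6)² = 2.778

Forward pass:
ES_Demolition = 0; EF_Demolition = 12
ES_Excavation = 0; EF_Excavation = 9
ES_Foundation = max(EF_Demolition=12, EF_Excavation=9) = 12; EF_Foundation = 12+9 = 21
ES_Framing = max(EF_Demolition=12, EF_Excavation=9) = 12; EF_Framing = 12+7 = 19
ES_Roofing = 12; EF_Roofing = 12+2 = 14
ES_Electrical rough-in = 21; EF_Electrical rough-in = 21+9 = 30
ES_Plumbing rough-in = 12; EF_Plumbing rough-in = 12+4 = 16
ES_HVAC install = max(EF_Excavation=9, EF_Framing=19, EF_Roofing=14, EF_Electrical rough-in=30, EF_Plumbing rough-in=16) = 30; EF_HVAC install = 30+5 = 35
Expected project duration μ = 35 days. Critical path: Demolition → Foundation → Electrical rough-in → HVAC install.

Variances on critical path: σ²_Demolition=4.000, σ²_Foundation=0.444, σ²_Electrical rough-in=13.444, σ²_HVAC install=2.778.
Largest is σ²_Electrical rough-in = 13.444.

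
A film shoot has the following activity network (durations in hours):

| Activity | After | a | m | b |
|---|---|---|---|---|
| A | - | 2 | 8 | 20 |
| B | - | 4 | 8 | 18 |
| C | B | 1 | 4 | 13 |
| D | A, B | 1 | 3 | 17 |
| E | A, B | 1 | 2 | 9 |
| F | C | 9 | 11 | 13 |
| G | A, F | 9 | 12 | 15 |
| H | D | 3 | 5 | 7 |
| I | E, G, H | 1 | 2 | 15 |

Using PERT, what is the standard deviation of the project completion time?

te_A = (2 + 4·8 + 20)/6 = 54/6 = 9; σ²_A = ((20−2)/6)² = 9.000
te_B = (4 + 4·8 + 18)/6 = 54/6 = 9; σ²_B = ((18−4)/6)² = 5.444
te_C = (1 + 4·4 + 13)/6 = 30/6 = 5; σ²_C = ((13−1)/6)² = 4.000
te_D = (1 + 4·3 + 17)/6 = 30/6 = 5; σ²_D = ((17−1)/6)² = 7.111
te_E = (1 + 4·2 + 9)/6 = 18/6 = 3; σ²_E = ((9−1)/6)² = 1.778
te_F = (9 + 4·11 + 13)/6 = 66/6 = 11; σ²_F = ((13−9)/6)² = 0.444
te_G = (9 + 4·12 + 15)/6 = 72/6 = 12; σ²_G = ((15−9)/6)² = 1.000
te_H = (3 + 4·5 + 7)/6 = 30/6 = 5; σ²_H = ((7−3)/6)² = 0.444
te_I = (1 + 4·2 + 15)/6 = 24/6 = 4; σ²_I = ((15−1)/6)² = 5.444

Forward pass:
ES_A = 0; EF_A = 9
ES_B = 0; EF_B = 9
ES_C = 9; EF_C = 9+5 = 14
ES_D = max(EF_A=9, EF_B=9) = 9; EF_D = 9+5 = 14
ES_E = max(EF_A=9, EF_B=9) = 9; EF_E = 9+3 = 12
ES_F = 14; EF_F = 14+11 = 25
ES_G = max(EF_A=9, EF_F=25) = 25; EF_G = 25+12 = 37
ES_H = 14; EF_H = 14+5 = 19
ES_I = max(EF_E=12, EF_G=37, EF_H=19) = 37; EF_I = 37+4 = 41
Expected project duration μ = 41 hours. Critical path: B → C → F → G → I.

Variance along critical path = 5.444 + 4.000 + 0.444 + 1.000 + 5.444 = 16.333
σ = √16.333 = 4.041 hours

4.04 hours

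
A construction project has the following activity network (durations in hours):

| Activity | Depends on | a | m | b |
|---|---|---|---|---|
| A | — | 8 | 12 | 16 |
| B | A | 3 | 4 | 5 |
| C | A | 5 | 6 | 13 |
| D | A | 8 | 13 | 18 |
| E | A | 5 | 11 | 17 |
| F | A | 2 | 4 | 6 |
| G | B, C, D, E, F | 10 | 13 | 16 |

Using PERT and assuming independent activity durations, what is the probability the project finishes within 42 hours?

0.955

te_A = (8 + 4·12 + 16)/6 = 72/6 = 12; σ²_A = ((16−8)/6)² = 1.778
te_B = (3 + 4·4 + 5)/6 = 24/6 = 4; σ²_B = ((5−3)/6)² = 0.111
te_C = (5 + 4·6 + 13)/6 = 42/6 = 7; σ²_C = ((13−5)/6)² = 1.778
te_D = (8 + 4·13 + 18)/6 = 78/6 = 13; σ²_D = ((18−8)/6)² = 2.778
te_E = (5 + 4·11 + 17)/6 = 66/6 = 11; σ²_E = ((17−5)/6)² = 4.000
te_F = (2 + 4·4 + 6)/6 = 24/6 = 4; σ²_F = ((6−2)/6)² = 0.444
te_G = (10 + 4·13 + 16)/6 = 78/6 = 13; σ²_G = ((16−10)/6)² = 1.000

Forward pass:
ES_A = 0; EF_A = 12
ES_B = 12; EF_B = 12+4 = 16
ES_C = 12; EF_C = 12+7 = 19
ES_D = 12; EF_D = 12+13 = 25
ES_E = 12; EF_E = 12+11 = 23
ES_F = 12; EF_F = 12+4 = 16
ES_G = max(EF_B=16, EF_C=19, EF_D=25, EF_E=23, EF_F=16) = 25; EF_G = 25+13 = 38
Expected project duration μ = 38 hours. Critical path: A → D → G.

Variance along critical path = 1.778 + 2.778 + 1.000 = 5.556; σ = √5.556 = 2.357 hours.
Z = (42 − 38) / 2.357 = 1.697
P(T ≤ 42) = Φ(1.697) ≈ 0.955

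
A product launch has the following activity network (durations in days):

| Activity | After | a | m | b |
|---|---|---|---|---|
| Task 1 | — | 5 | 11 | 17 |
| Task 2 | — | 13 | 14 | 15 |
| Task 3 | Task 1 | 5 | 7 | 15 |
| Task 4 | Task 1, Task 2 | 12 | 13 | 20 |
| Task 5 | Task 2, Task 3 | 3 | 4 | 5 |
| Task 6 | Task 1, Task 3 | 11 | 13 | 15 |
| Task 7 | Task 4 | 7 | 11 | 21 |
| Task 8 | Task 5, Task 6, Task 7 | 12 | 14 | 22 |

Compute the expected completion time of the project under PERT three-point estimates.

55 days

te_Task 1 = (5 + 4·11 + 17)/6 = 66/6 = 11
te_Task 2 = (13 + 4·14 + 15)/6 = 84/6 = 14
te_Task 3 = (5 + 4·7 + 15)/6 = 48/6 = 8
te_Task 4 = (12 + 4·13 + 20)/6 = 84/6 = 14
te_Task 5 = (3 + 4·4 + 5)/6 = 24/6 = 4
te_Task 6 = (11 + 4·13 + 15)/6 = 78/6 = 13
te_Task 7 = (7 + 4·11 + 21)/6 = 72/6 = 12
te_Task 8 = (12 + 4·14 + 22)/6 = 90/6 = 15

Forward pass:
ES_Task 1 = 0; EF_Task 1 = 11
ES_Task 2 = 0; EF_Task 2 = 14
ES_Task 3 = 11; EF_Task 3 = 11+8 = 19
ES_Task 4 = max(EF_Task 1=11, EF_Task 2=14) = 14; EF_Task 4 = 14+14 = 28
ES_Task 5 = max(EF_Task 2=14, EF_Task 3=19) = 19; EF_Task 5 = 19+4 = 23
ES_Task 6 = max(EF_Task 1=11, EF_Task 3=19) = 19; EF_Task 6 = 19+13 = 32
ES_Task 7 = 28; EF_Task 7 = 28+12 = 40
ES_Task 8 = max(EF_Task 5=23, EF_Task 6=32, EF_Task 7=40) = 40; EF_Task 8 = 40+15 = 55
Expected project duration μ = 55 days. Critical path: Task 2 → Task 4 → Task 7 → Task 8.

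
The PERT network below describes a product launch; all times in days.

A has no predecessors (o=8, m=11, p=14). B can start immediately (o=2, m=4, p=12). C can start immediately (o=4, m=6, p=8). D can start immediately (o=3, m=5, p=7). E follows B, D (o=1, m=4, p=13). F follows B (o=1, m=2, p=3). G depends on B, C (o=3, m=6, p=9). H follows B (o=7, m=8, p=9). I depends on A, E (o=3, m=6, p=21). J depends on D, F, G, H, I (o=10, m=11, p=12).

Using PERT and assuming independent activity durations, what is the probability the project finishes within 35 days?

te_A = (8 + 4·11 + 14)/6 = 66/6 = 11; σ²_A = ((14−8)/6)² = 1.000
te_B = (2 + 4·4 + 12)/6 = 30/6 = 5; σ²_B = ((12−2)/6)² = 2.778
te_C = (4 + 4·6 + 8)/6 = 36/6 = 6; σ²_C = ((8−4)/6)² = 0.444
te_D = (3 + 4·5 + 7)/6 = 30/6 = 5; σ²_D = ((7−3)/6)² = 0.444
te_E = (1 + 4·4 + 13)/6 = 30/6 = 5; σ²_E = ((13−1)/6)² = 4.000
te_F = (1 + 4·2 + 3)/6 = 12/6 = 2; σ²_F = ((3−1)/6)² = 0.111
te_G = (3 + 4·6 + 9)/6 = 36/6 = 6; σ²_G = ((9−3)/6)² = 1.000
te_H = (7 + 4·8 + 9)/6 = 48/6 = 8; σ²_H = ((9−7)/6)² = 0.111
te_I = (3 + 4·6 + 21)/6 = 48/6 = 8; σ²_I = ((21−3)/6)² = 9.000
te_J = (10 + 4·11 + 12)/6 = 66/6 = 11; σ²_J = ((12−10)/6)² = 0.111

Forward pass:
ES_A = 0; EF_A = 11
ES_B = 0; EF_B = 5
ES_C = 0; EF_C = 6
ES_D = 0; EF_D = 5
ES_E = max(EF_B=5, EF_D=5) = 5; EF_E = 5+5 = 10
ES_F = 5; EF_F = 5+2 = 7
ES_G = max(EF_B=5, EF_C=6) = 6; EF_G = 6+6 = 12
ES_H = 5; EF_H = 5+8 = 13
ES_I = max(EF_A=11, EF_E=10) = 11; EF_I = 11+8 = 19
ES_J = max(EF_D=5, EF_F=7, EF_G=12, EF_H=13, EF_I=19) = 19; EF_J = 19+11 = 30
Expected project duration μ = 30 days. Critical path: A → I → J.

Variance along critical path = 1.000 + 9.000 + 0.111 = 10.111; σ = √10.111 = 3.180 days.
Z = (35 − 30) / 3.180 = 1.572
P(T ≤ 35) = Φ(1.572) ≈ 0.942

0.942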